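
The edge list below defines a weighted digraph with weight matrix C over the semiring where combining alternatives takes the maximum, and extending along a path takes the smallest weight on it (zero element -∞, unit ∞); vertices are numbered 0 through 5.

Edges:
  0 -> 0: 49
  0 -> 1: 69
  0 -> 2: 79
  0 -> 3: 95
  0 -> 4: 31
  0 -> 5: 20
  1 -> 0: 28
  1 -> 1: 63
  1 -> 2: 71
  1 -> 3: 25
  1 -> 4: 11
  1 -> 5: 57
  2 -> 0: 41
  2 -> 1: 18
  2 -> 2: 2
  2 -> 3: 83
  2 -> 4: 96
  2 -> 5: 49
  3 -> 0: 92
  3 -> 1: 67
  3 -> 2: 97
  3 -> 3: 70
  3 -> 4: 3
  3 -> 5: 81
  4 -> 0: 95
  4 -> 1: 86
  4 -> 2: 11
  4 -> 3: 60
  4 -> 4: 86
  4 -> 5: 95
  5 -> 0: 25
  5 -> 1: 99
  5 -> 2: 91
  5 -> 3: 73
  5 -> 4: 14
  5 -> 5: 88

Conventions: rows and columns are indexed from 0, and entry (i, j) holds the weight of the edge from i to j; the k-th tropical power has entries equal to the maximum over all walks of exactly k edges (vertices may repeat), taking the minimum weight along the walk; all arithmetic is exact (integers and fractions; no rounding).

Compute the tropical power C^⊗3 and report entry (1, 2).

C^⊗2:
  [92, 67, 95, 79, 79, 81]
  [41, 63, 63, 71, 71, 57]
  [95, 86, 83, 70, 86, 95]
  [70, 81, 81, 92, 96, 81]
  [86, 95, 91, 95, 86, 88]
  [73, 88, 88, 83, 91, 88]
C^⊗3:
  [79, 81, 81, 92, 95, 81]
  [71, 71, 71, 70, 71, 71]
  [86, 95, 91, 95, 86, 88]
  [95, 86, 92, 81, 86, 95]
  [92, 88, 95, 86, 91, 88]
  [91, 88, 88, 83, 88, 91]
Key observation: the optimum is the walk 1->2->3->2, with weight 71 min 83 min 97 = 71.
Optimal value attained by: walk 1->2->3->2.
Answer: (C^⊗3)[1][2] = 71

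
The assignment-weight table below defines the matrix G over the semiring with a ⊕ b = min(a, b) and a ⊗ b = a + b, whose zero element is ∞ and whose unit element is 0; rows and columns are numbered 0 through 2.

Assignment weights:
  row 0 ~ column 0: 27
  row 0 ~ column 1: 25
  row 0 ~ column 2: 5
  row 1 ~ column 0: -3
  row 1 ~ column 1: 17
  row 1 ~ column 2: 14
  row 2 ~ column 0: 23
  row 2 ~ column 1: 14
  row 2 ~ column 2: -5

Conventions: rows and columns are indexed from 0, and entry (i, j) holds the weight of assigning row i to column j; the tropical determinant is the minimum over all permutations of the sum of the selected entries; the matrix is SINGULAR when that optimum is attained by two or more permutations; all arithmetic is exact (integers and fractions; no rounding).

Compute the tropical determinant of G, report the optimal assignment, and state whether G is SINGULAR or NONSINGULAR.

σ = (0, 1, 2): 27 + 17 + (-5) = 39
σ = (0, 2, 1): 27 + 14 + 14 = 55
σ = (1, 0, 2): 25 + (-3) + (-5) = 17
σ = (1, 2, 0): 25 + 14 + 23 = 62
σ = (2, 0, 1): 5 + (-3) + 14 = 16
σ = (2, 1, 0): 5 + 17 + 23 = 45
Optimal value attained by: σ = (2, 0, 1).
Answer: det⊕(G) = 16; verdict: NONSINGULAR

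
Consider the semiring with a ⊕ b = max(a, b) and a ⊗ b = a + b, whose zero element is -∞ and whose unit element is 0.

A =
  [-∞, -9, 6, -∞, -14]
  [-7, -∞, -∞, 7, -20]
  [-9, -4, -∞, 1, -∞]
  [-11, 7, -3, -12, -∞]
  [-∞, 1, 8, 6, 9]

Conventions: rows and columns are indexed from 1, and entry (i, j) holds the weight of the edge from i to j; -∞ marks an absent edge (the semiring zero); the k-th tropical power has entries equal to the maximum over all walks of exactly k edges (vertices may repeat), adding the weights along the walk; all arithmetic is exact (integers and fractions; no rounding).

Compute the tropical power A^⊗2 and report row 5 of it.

A^⊗2:
  [-3, 2, -6, 7, -5]
  [-4, 14, 4, -5, -11]
  [-10, 8, -2, 3, -23]
  [0, -5, -5, 14, -13]
  [-1, 13, 17, 15, 18]
Answer: row 5 of A^⊗2 = [-1, 13, 17, 15, 18]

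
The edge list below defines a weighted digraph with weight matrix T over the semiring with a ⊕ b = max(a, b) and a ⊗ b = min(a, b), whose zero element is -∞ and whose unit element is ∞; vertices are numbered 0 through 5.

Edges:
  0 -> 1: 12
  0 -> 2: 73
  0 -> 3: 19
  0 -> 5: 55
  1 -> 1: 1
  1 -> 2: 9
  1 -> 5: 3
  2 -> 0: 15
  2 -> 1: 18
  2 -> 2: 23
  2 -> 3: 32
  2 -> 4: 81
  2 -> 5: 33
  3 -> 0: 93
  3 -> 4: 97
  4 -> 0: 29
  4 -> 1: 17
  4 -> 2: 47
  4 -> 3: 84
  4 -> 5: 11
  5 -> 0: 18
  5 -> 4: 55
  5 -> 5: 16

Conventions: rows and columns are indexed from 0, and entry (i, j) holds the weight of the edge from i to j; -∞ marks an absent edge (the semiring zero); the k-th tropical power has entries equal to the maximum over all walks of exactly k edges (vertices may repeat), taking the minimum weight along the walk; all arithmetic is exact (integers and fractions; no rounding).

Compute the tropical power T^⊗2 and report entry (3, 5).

T^⊗2:
  [19, 18, 23, 32, 73, 33]
  [9, 9, 9, 9, 9, 9]
  [32, 18, 47, 81, 33, 23]
  [29, 17, 73, 84, -∞, 55]
  [84, 18, 29, 32, 84, 33]
  [29, 17, 47, 55, 16, 18]
Key observation: the optimum is the walk 3->0->5, with weight 93 min 55 = 55.
Optimal value attained by: walk 3->0->5.
Answer: (T^⊗2)[3][5] = 55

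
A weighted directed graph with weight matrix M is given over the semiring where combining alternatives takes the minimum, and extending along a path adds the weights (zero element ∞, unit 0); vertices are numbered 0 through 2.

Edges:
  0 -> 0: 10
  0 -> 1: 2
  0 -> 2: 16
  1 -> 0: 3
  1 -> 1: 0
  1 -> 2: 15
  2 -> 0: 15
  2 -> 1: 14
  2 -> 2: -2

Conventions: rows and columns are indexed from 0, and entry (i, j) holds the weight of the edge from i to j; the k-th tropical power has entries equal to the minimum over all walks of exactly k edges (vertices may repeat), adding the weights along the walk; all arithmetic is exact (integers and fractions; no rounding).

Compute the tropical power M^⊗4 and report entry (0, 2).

M^⊗2:
  [5, 2, 14]
  [3, 0, 13]
  [13, 12, -4]
M^⊗3:
  [5, 2, 12]
  [3, 0, 11]
  [11, 10, -6]
M^⊗4:
  [5, 2, 10]
  [3, 0, 9]
  [9, 8, -8]
Key observation: the optimum is the walk 0->2->2->2->2, with weight 16 + (-2) + (-2) + (-2) = 10.
Optimal value attained by: walk 0->2->2->2->2.
Answer: (M^⊗4)[0][2] = 10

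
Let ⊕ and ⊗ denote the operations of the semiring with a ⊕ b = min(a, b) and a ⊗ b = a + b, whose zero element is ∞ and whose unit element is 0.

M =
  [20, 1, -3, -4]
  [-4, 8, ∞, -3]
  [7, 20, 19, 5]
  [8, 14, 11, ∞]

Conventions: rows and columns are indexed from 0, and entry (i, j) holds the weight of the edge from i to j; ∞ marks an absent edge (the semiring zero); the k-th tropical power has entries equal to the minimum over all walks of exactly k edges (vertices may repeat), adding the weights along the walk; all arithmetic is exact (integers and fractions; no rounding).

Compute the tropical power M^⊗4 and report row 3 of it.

M^⊗2:
  [-3, 9, 7, -2]
  [4, -3, -7, -8]
  [13, 8, 4, 3]
  [10, 9, 5, 4]
M^⊗3:
  [5, -2, -6, -7]
  [-7, 5, 1, -6]
  [4, 14, 10, 5]
  [5, 11, 7, 6]
M^⊗4:
  [-6, 6, 2, -5]
  [1, -6, -10, -11]
  [10, 5, 1, 0]
  [7, 6, 2, 1]
Answer: row 3 of M^⊗4 = [7, 6, 2, 1]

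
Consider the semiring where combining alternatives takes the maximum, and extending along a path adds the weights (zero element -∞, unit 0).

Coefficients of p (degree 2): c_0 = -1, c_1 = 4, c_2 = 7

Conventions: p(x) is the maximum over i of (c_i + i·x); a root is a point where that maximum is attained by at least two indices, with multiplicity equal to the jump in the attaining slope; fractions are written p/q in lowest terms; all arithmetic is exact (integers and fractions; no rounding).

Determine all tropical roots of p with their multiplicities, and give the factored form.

hull edge (i=0, c=-1) to (i=1, c=4): slope 5, span 1
hull edge (i=1, c=4) to (i=2, c=7): slope 3, span 1
Factored form: p(x) = 7 ⊗ (x ⊕ (-5)) ⊗ (x ⊕ (-3))
Answer: roots = -5 (mult 1), -3 (mult 1)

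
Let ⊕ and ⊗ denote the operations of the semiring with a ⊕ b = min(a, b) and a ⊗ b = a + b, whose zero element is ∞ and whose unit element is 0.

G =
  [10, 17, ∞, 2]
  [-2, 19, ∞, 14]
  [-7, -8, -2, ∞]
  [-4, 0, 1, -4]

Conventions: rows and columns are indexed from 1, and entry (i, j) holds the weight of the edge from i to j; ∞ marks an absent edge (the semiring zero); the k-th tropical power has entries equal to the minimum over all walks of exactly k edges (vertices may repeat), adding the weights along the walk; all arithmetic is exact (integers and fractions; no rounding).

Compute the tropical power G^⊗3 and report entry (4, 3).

G^⊗2:
  [-2, 2, 3, -2]
  [8, 14, 15, 0]
  [-10, -10, -4, -5]
  [-8, -7, -3, -8]
G^⊗3:
  [-6, -5, -1, -6]
  [-4, 0, 1, -4]
  [-12, -12, -6, -9]
  [-12, -11, -7, -12]
Key observation: the optimum is the walk 4->4->4->3, with weight (-4) + (-4) + 1 = -7.
Optimal value attained by: walk 4->4->4->3.
Answer: (G^⊗3)[4][3] = -7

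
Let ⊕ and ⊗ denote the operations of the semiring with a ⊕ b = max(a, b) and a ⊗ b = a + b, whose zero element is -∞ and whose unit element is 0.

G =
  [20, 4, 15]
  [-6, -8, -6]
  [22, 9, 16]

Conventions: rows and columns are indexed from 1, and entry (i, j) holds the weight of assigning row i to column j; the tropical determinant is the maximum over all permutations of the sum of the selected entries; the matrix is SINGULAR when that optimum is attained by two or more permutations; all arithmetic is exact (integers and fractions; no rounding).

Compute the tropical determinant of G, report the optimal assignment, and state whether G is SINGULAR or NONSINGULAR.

σ = (1, 2, 3): 20 + (-8) + 16 = 28
σ = (1, 3, 2): 20 + (-6) + 9 = 23
σ = (2, 1, 3): 4 + (-6) + 16 = 14
σ = (2, 3, 1): 4 + (-6) + 22 = 20
σ = (3, 1, 2): 15 + (-6) + 9 = 18
σ = (3, 2, 1): 15 + (-8) + 22 = 29
Optimal value attained by: σ = (3, 2, 1).
Answer: det⊕(G) = 29; verdict: NONSINGULAR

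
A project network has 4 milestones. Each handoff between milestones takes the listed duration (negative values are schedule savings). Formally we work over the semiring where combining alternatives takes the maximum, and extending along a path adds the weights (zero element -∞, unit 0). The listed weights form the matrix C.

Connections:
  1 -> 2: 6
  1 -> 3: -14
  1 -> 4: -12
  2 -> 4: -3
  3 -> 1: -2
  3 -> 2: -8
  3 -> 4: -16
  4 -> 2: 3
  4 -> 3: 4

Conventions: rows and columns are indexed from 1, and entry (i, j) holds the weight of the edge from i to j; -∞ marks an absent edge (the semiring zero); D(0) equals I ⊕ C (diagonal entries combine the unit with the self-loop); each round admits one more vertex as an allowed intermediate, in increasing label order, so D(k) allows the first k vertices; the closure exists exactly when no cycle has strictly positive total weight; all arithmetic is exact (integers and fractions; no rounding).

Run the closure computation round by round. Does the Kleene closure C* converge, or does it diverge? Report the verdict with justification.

D(0):
  [0, 6, -14, -12]
  [-∞, 0, -∞, -3]
  [-2, -8, 0, -16]
  [-∞, 3, 4, 0]
D(1):
  [0, 6, -14, -12]
  [-∞, 0, -∞, -3]
  [-2, 4, 0, -14]
  [-∞, 3, 4, 0]
D(2):
  [0, 6, -14, 3]
  [-∞, 0, -∞, -3]
  [-2, 4, 0, 1]
  [-∞, 3, 4, 0]
Detection: at round 3, diagonal entry (4, 4) turns strictly positive.
Key observation: the cycle 4->3->1->2->4 has total weight 4 + (-2) + 6 + (-3), which is strictly positive.
Answer: DIVERGES — positive cycle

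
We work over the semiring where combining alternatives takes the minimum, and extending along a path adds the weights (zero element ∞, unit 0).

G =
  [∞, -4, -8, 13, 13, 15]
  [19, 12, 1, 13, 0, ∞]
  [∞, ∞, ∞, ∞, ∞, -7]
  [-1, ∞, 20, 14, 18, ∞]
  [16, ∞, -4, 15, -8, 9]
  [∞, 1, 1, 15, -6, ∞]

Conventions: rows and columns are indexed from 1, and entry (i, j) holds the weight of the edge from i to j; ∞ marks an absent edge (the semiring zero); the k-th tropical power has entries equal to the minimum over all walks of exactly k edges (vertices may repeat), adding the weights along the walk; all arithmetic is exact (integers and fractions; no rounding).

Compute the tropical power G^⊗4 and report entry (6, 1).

G^⊗2:
  [12, 8, -3, 9, -4, -15]
  [12, 15, -4, 15, -8, -6]
  [∞, -6, -6, 8, -13, ∞]
  [13, -5, -9, 12, 10, 13]
  [8, 10, -12, 7, -16, -11]
  [10, 13, -10, 9, -14, -6]
G^⊗3:
  [8, -14, -14, 0, -21, -10]
  [8, -5, -12, 7, -16, -11]
  [3, 6, -17, 2, -21, -13]
  [11, 7, -4, 8, -5, -16]
  [0, -10, -20, -1, -24, -19]
  [2, -5, -18, 1, -22, -17]
G^⊗4:
  [-5, -9, -25, -6, -29, -21]
  [0, -10, -20, -1, -24, -19]
  [-5, -12, -25, -6, -29, -24]
  [7, -15, -15, -1, -22, -11]
  [-8, -18, -28, -9, -32, -27]
  [-6, -16, -26, -7, -30, -25]
Key observation: the optimum is the walk 6->5->5->5->1, with weight (-6) + (-8) + (-8) + 16 = -6.
Optimal value attained by: walk 6->5->5->5->1.
Answer: (G^⊗4)[6][1] = -6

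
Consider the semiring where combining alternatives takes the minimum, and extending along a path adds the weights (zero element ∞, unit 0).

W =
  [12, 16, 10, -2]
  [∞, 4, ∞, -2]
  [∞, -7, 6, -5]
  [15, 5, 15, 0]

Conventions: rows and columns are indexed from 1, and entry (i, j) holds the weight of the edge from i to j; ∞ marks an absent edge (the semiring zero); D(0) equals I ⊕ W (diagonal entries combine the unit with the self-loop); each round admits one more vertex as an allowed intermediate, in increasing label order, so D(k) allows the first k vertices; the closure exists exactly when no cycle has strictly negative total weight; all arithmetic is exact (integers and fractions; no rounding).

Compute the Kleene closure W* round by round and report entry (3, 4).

D(0):
  [0, 16, 10, -2]
  [∞, 0, ∞, -2]
  [∞, -7, 0, -5]
  [15, 5, 15, 0]
D(1):
  [0, 16, 10, -2]
  [∞, 0, ∞, -2]
  [∞, -7, 0, -5]
  [15, 5, 15, 0]
D(2):
  [0, 16, 10, -2]
  [∞, 0, ∞, -2]
  [∞, -7, 0, -9]
  [15, 5, 15, 0]
D(3):
  [0, 3, 10, -2]
  [∞, 0, ∞, -2]
  [∞, -7, 0, -9]
  [15, 5, 15, 0]
D(4):
  [0, 3, 10, -2]
  [13, 0, 13, -2]
  [6, -7, 0, -9]
  [15, 5, 15, 0]
Answer: W*[3][4] = -9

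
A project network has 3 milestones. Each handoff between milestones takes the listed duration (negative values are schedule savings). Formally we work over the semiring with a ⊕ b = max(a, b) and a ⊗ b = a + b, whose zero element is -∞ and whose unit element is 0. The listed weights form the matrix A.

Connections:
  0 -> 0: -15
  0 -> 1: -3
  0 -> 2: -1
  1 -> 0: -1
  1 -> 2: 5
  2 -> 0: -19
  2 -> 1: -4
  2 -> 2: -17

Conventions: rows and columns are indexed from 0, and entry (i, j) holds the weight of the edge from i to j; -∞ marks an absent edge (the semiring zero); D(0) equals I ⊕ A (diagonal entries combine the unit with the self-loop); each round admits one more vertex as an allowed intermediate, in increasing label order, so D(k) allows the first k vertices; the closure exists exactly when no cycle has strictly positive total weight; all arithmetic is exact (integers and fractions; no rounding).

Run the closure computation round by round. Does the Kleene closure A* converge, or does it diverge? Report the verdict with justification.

D(0):
  [0, -3, -1]
  [-1, 0, 5]
  [-19, -4, 0]
D(1):
  [0, -3, -1]
  [-1, 0, 5]
  [-19, -4, 0]
Detection: at round 2, diagonal entry (2, 2) turns strictly positive.
Key observation: the cycle 2->1->2 has total weight (-4) + 5, which is strictly positive.
Answer: DIVERGES — positive cycle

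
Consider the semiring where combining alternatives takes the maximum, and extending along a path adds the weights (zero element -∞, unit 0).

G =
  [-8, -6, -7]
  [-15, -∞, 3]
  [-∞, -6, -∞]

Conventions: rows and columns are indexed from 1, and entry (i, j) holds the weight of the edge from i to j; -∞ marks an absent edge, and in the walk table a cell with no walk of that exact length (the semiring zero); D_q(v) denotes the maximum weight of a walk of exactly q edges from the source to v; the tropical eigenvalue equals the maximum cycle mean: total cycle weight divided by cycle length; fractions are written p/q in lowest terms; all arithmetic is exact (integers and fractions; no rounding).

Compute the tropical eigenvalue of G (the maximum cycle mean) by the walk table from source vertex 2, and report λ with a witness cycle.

q=0: [-∞, 0, -∞]
q=1: [-15, -∞, 3]
q=2: [-23, -3, -22]
q=3: [-18, -28, 0]
Optimal cycle mean attained by: cycle 2->3->2, total 3 + (-6), length 2.
Answer: λ = -3/2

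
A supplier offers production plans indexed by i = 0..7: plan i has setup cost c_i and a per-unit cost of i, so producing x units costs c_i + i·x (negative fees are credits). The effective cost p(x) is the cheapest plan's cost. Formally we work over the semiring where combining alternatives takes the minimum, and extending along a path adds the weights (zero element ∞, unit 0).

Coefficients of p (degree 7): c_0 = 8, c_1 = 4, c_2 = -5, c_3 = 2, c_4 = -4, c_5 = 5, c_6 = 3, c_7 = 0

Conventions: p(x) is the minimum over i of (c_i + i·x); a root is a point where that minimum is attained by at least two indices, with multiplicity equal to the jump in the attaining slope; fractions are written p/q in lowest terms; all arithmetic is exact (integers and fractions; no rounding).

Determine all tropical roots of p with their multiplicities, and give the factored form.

hull edge (i=0, c=8) to (i=2, c=-5): slope -13/2, span 2
hull edge (i=2, c=-5) to (i=4, c=-4): slope 1/2, span 2
hull edge (i=4, c=-4) to (i=7, c=0): slope 4/3, span 3
Factored form: p(x) = 0 ⊗ (x ⊕ (-4/3)) ⊗ (x ⊕ (-4/3)) ⊗ (x ⊕ (-4/3)) ⊗ (x ⊕ (-1/2)) ⊗ (x ⊕ (-1/2)) ⊗ (x ⊕ 13/2) ⊗ (x ⊕ 13/2)
Answer: roots = -4/3 (mult 3), -1/2 (mult 2), 13/2 (mult 2)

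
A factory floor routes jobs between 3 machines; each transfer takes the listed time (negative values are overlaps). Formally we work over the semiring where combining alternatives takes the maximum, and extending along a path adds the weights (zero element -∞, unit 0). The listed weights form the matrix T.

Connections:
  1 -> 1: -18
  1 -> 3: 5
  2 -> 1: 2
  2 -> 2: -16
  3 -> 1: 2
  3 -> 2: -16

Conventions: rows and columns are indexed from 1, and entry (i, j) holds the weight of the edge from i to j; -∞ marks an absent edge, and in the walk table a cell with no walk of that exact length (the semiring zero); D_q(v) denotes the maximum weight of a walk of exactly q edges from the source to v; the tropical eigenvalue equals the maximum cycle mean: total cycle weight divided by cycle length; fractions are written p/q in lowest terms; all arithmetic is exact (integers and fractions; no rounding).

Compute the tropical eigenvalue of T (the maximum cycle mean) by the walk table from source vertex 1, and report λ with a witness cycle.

q=0: [0, -∞, -∞]
q=1: [-18, -∞, 5]
q=2: [7, -11, -13]
q=3: [-9, -27, 12]
Optimal cycle mean attained by: cycle 1->3->1, total 5 + 2, length 2.
Answer: λ = 7/2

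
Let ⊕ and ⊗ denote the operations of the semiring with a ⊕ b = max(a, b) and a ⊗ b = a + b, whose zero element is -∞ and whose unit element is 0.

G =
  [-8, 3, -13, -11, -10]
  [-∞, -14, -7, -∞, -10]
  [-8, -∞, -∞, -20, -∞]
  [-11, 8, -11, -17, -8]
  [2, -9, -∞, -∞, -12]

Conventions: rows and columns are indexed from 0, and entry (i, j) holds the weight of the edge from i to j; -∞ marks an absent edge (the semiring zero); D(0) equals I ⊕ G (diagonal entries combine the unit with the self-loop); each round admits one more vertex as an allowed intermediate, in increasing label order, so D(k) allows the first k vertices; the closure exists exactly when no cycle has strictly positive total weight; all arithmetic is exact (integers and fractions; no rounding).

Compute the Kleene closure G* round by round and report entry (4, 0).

D(0):
  [0, 3, -13, -11, -10]
  [-∞, 0, -7, -∞, -10]
  [-8, -∞, 0, -20, -∞]
  [-11, 8, -11, 0, -8]
  [2, -9, -∞, -∞, 0]
D(1):
  [0, 3, -13, -11, -10]
  [-∞, 0, -7, -∞, -10]
  [-8, -5, 0, -19, -18]
  [-11, 8, -11, 0, -8]
  [2, 5, -11, -9, 0]
D(2):
  [0, 3, -4, -11, -7]
  [-∞, 0, -7, -∞, -10]
  [-8, -5, 0, -19, -15]
  [-11, 8, 1, 0, -2]
  [2, 5, -2, -9, 0]
D(3):
  [0, 3, -4, -11, -7]
  [-15, 0, -7, -26, -10]
  [-8, -5, 0, -19, -15]
  [-7, 8, 1, 0, -2]
  [2, 5, -2, -9, 0]
D(4):
  [0, 3, -4, -11, -7]
  [-15, 0, -7, -26, -10]
  [-8, -5, 0, -19, -15]
  [-7, 8, 1, 0, -2]
  [2, 5, -2, -9, 0]
D(5):
  [0, 3, -4, -11, -7]
  [-8, 0, -7, -19, -10]
  [-8, -5, 0, -19, -15]
  [0, 8, 1, 0, -2]
  [2, 5, -2, -9, 0]
Answer: G*[4][0] = 2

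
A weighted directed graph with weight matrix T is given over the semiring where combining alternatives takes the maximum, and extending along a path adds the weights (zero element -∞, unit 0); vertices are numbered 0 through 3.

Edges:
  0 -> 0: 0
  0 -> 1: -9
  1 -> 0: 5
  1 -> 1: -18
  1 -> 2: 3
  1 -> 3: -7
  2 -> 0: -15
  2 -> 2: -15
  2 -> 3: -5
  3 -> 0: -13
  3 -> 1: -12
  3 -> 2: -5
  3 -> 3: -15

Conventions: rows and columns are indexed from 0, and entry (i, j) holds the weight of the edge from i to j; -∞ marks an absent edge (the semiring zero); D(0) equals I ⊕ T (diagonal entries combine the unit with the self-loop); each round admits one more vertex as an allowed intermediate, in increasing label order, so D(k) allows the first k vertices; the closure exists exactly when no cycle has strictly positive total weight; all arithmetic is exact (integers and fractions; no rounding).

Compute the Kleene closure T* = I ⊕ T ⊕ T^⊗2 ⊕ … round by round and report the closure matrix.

D(0):
  [0, -9, -∞, -∞]
  [5, 0, 3, -7]
  [-15, -∞, 0, -5]
  [-13, -12, -5, 0]
D(1):
  [0, -9, -∞, -∞]
  [5, 0, 3, -7]
  [-15, -24, 0, -5]
  [-13, -12, -5, 0]
D(2):
  [0, -9, -6, -16]
  [5, 0, 3, -7]
  [-15, -24, 0, -5]
  [-7, -12, -5, 0]
D(3):
  [0, -9, -6, -11]
  [5, 0, 3, -2]
  [-15, -24, 0, -5]
  [-7, -12, -5, 0]
D(4):
  [0, -9, -6, -11]
  [5, 0, 3, -2]
  [-12, -17, 0, -5]
  [-7, -12, -5, 0]
Answer: T* = [[0, -9, -6, -11], [5, 0, 3, -2], [-12, -17, 0, -5], [-7, -12, -5, 0]]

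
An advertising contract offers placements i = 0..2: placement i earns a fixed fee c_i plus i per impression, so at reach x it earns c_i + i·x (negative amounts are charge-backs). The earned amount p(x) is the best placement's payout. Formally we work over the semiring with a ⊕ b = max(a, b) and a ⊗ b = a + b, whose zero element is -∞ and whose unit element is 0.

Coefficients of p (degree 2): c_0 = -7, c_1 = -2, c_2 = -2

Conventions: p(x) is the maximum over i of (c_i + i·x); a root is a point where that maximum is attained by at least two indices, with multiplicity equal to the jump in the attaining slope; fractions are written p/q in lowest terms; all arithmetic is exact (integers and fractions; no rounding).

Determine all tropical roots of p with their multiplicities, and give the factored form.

hull edge (i=0, c=-7) to (i=1, c=-2): slope 5, span 1
hull edge (i=1, c=-2) to (i=2, c=-2): slope 0, span 1
Factored form: p(x) = -2 ⊗ (x ⊕ (-5)) ⊗ (x ⊕ 0)
Answer: roots = -5 (mult 1), 0 (mult 1)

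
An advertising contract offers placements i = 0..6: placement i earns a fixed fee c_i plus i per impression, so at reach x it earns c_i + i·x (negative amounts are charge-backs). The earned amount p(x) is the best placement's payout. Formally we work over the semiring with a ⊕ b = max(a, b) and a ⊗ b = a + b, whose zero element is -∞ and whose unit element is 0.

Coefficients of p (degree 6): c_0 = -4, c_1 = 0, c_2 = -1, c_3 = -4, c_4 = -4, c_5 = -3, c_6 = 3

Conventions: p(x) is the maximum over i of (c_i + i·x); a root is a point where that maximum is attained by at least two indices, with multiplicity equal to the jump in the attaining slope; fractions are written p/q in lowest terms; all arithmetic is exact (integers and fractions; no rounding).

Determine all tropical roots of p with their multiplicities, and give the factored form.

hull edge (i=0, c=-4) to (i=1, c=0): slope 4, span 1
hull edge (i=1, c=0) to (i=6, c=3): slope 3/5, span 5
Factored form: p(x) = 3 ⊗ (x ⊕ (-4)) ⊗ (x ⊕ (-3/5)) ⊗ (x ⊕ (-3/5)) ⊗ (x ⊕ (-3/5)) ⊗ (x ⊕ (-3/5)) ⊗ (x ⊕ (-3/5))
Answer: roots = -4 (mult 1), -3/5 (mult 5)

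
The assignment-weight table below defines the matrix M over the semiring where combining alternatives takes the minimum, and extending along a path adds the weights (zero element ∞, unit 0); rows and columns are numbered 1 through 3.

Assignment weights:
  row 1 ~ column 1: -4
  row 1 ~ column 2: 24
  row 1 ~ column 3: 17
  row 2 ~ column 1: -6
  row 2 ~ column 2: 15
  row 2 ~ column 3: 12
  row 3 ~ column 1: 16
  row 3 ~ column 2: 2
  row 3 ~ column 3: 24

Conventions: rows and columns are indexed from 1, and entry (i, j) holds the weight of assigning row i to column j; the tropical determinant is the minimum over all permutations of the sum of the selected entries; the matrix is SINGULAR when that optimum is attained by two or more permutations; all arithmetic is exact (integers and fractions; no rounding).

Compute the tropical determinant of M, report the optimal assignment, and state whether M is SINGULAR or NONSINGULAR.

σ = (1, 2, 3): (-4) + 15 + 24 = 35
σ = (1, 3, 2): (-4) + 12 + 2 = 10
σ = (2, 1, 3): 24 + (-6) + 24 = 42
σ = (2, 3, 1): 24 + 12 + 16 = 52
σ = (3, 1, 2): 17 + (-6) + 2 = 13
σ = (3, 2, 1): 17 + 15 + 16 = 48
Optimal value attained by: σ = (1, 3, 2).
Answer: det⊕(M) = 10; verdict: NONSINGULAR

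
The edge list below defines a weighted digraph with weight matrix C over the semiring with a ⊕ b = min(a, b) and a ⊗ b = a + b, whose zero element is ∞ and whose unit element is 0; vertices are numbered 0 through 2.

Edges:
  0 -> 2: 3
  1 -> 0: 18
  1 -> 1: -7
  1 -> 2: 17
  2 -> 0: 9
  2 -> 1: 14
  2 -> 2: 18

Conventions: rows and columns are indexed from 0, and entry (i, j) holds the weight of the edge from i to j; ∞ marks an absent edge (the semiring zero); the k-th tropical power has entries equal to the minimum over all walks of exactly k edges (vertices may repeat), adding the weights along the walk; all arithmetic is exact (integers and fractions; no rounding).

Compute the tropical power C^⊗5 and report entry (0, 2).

C^⊗2:
  [12, 17, 21]
  [11, -14, 10]
  [27, 7, 12]
C^⊗3:
  [30, 10, 15]
  [4, -21, 3]
  [21, 0, 24]
C^⊗4:
  [24, 3, 27]
  [-3, -28, -4]
  [18, -7, 17]
C^⊗5:
  [21, -4, 20]
  [-10, -35, -11]
  [11, -14, 10]
Key observation: the optimum is the walk 0->2->1->1->1->2, with weight 3 + 14 + (-7) + (-7) + 17 = 20.
Optimal value attained by: walk 0->2->1->1->1->2.
Answer: (C^⊗5)[0][2] = 20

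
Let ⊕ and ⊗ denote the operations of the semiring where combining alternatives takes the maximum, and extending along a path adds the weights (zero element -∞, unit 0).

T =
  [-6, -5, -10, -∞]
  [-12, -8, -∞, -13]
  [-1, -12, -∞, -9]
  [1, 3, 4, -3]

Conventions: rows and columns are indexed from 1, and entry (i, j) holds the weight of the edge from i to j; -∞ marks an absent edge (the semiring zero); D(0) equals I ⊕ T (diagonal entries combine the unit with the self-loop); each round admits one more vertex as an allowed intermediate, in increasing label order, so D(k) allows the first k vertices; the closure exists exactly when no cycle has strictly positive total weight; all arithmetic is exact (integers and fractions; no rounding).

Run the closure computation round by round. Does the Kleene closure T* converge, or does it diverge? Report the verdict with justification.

D(0):
  [0, -5, -10, -∞]
  [-12, 0, -∞, -13]
  [-1, -12, 0, -9]
  [1, 3, 4, 0]
D(1):
  [0, -5, -10, -∞]
  [-12, 0, -22, -13]
  [-1, -6, 0, -9]
  [1, 3, 4, 0]
D(2):
  [0, -5, -10, -18]
  [-12, 0, -22, -13]
  [-1, -6, 0, -9]
  [1, 3, 4, 0]
D(3):
  [0, -5, -10, -18]
  [-12, 0, -22, -13]
  [-1, -6, 0, -9]
  [3, 3, 4, 0]
D(4):
  [0, -5, -10, -18]
  [-10, 0, -9, -13]
  [-1, -6, 0, -9]
  [3, 3, 4, 0]
Key observation: every diagonal entry stays at the unit through all rounds, so no improving cycle exists.
Answer: CONVERGES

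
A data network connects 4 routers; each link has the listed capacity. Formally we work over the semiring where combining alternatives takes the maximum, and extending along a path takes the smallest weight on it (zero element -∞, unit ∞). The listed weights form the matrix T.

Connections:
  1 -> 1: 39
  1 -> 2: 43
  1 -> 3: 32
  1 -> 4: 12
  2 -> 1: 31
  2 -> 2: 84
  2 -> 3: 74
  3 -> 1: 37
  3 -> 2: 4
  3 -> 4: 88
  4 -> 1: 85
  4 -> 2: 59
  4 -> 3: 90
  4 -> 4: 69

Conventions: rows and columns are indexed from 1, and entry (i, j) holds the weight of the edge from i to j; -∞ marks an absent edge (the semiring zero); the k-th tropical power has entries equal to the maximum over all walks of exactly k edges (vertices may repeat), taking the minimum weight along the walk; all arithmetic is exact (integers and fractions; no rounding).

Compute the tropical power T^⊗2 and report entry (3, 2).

T^⊗2:
  [39, 43, 43, 32]
  [37, 84, 74, 74]
  [85, 59, 88, 69]
  [69, 59, 69, 88]
Key observation: the optimum is the walk 3->4->2, with weight 88 min 59 = 59.
Optimal value attained by: walk 3->4->2.
Answer: (T^⊗2)[3][2] = 59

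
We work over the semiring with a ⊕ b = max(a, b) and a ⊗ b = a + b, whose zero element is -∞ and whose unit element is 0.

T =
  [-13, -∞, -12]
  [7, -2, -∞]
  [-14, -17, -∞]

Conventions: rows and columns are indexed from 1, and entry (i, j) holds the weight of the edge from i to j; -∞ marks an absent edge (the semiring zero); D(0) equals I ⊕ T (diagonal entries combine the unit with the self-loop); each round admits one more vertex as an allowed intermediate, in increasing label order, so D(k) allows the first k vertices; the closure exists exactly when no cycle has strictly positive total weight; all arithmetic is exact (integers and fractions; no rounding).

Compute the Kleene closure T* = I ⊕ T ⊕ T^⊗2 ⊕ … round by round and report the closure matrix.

D(0):
  [0, -∞, -12]
  [7, 0, -∞]
  [-14, -17, 0]
D(1):
  [0, -∞, -12]
  [7, 0, -5]
  [-14, -17, 0]
D(2):
  [0, -∞, -12]
  [7, 0, -5]
  [-10, -17, 0]
D(3):
  [0, -29, -12]
  [7, 0, -5]
  [-10, -17, 0]
Answer: T* = [[0, -29, -12], [7, 0, -5], [-10, -17, 0]]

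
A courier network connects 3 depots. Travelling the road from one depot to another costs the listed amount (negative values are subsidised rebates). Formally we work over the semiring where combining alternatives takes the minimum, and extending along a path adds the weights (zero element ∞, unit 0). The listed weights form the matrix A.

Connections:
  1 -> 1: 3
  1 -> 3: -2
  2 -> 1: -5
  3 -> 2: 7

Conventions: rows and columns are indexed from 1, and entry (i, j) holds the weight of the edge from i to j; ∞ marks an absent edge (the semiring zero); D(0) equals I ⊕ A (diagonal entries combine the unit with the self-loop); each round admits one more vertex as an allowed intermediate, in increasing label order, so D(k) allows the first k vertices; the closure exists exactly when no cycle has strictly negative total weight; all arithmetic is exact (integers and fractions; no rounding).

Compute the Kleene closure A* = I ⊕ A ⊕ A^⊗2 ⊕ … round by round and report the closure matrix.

D(0):
  [0, ∞, -2]
  [-5, 0, ∞]
  [∞, 7, 0]
D(1):
  [0, ∞, -2]
  [-5, 0, -7]
  [∞, 7, 0]
D(2):
  [0, ∞, -2]
  [-5, 0, -7]
  [2, 7, 0]
D(3):
  [0, 5, -2]
  [-5, 0, -7]
  [2, 7, 0]
Answer: A* = [[0, 5, -2], [-5, 0, -7], [2, 7, 0]]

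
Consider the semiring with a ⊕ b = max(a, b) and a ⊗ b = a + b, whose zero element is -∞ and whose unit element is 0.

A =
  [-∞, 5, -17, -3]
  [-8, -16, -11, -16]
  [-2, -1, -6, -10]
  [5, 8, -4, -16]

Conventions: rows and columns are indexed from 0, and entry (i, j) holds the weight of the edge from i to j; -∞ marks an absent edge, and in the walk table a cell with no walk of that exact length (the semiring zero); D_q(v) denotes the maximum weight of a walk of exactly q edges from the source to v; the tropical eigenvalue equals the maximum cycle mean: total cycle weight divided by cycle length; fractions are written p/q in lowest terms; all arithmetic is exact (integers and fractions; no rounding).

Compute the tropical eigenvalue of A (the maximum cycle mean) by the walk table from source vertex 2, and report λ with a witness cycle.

q=0: [-∞, -∞, 0, -∞]
q=1: [-2, -1, -6, -10]
q=2: [-5, 3, -12, -5]
q=3: [0, 3, -8, -8]
q=4: [-3, 5, -8, -3]
Optimal cycle mean attained by: cycle 0->3->0, total (-3) + 5, length 2.
Answer: λ = 1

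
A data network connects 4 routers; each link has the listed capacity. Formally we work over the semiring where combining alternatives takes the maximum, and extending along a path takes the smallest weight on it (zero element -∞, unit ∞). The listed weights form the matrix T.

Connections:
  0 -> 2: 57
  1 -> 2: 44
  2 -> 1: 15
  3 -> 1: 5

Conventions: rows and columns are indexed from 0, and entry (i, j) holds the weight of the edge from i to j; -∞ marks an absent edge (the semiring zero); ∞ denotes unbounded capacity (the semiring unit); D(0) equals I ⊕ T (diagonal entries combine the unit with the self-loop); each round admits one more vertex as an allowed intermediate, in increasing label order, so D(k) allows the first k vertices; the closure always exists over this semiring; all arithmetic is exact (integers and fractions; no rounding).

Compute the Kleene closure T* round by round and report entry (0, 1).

D(0):
  [∞, -∞, 57, -∞]
  [-∞, ∞, 44, -∞]
  [-∞, 15, ∞, -∞]
  [-∞, 5, -∞, ∞]
D(1):
  [∞, -∞, 57, -∞]
  [-∞, ∞, 44, -∞]
  [-∞, 15, ∞, -∞]
  [-∞, 5, -∞, ∞]
D(2):
  [∞, -∞, 57, -∞]
  [-∞, ∞, 44, -∞]
  [-∞, 15, ∞, -∞]
  [-∞, 5, 5, ∞]
D(3):
  [∞, 15, 57, -∞]
  [-∞, ∞, 44, -∞]
  [-∞, 15, ∞, -∞]
  [-∞, 5, 5, ∞]
D(4):
  [∞, 15, 57, -∞]
  [-∞, ∞, 44, -∞]
  [-∞, 15, ∞, -∞]
  [-∞, 5, 5, ∞]
Answer: T*[0][1] = 15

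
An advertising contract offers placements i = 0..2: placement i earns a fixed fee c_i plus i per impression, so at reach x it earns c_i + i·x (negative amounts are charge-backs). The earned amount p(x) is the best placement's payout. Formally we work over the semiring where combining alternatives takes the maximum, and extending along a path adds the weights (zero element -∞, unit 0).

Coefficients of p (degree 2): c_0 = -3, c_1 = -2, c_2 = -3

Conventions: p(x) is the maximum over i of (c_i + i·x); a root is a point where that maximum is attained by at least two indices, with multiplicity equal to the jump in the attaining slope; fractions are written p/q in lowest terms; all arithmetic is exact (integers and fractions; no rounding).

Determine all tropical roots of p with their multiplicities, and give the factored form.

hull edge (i=0, c=-3) to (i=1, c=-2): slope 1, span 1
hull edge (i=1, c=-2) to (i=2, c=-3): slope -1, span 1
Factored form: p(x) = -3 ⊗ (x ⊕ (-1)) ⊗ (x ⊕ 1)
Answer: roots = -1 (mult 1), 1 (mult 1)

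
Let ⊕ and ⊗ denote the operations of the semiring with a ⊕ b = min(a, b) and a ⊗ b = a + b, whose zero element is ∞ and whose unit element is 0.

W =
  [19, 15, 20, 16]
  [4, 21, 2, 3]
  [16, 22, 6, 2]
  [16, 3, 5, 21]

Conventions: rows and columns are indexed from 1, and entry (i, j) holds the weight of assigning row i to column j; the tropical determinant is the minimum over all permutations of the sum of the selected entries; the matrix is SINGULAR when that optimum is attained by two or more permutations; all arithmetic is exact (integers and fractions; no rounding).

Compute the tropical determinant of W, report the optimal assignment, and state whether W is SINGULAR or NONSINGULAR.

σ = (1, 2, 3, 4): 19 + 21 + 6 + 21 = 67
σ = (1, 2, 4, 3): 19 + 21 + 2 + 5 = 47
σ = (1, 3, 2, 4): 19 + 2 + 22 + 21 = 64
σ = (1, 3, 4, 2): 19 + 2 + 2 + 3 = 26
σ = (1, 4, 2, 3): 19 + 3 + 22 + 5 = 49
σ = (1, 4, 3, 2): 19 + 3 + 6 + 3 = 31
σ = (2, 1, 3, 4): 15 + 4 + 6 + 21 = 46
σ = (2, 1, 4, 3): 15 + 4 + 2 + 5 = 26
σ = (2, 3, 1, 4): 15 + 2 + 16 + 21 = 54
σ = (2, 3, 4, 1): 15 + 2 + 2 + 16 = 35
σ = (2, 4, 1, 3): 15 + 3 + 16 + 5 = 39
σ = (2, 4, 3, 1): 15 + 3 + 6 + 16 = 40
σ = (3, 1, 2, 4): 20 + 4 + 22 + 21 = 67
σ = (3, 1, 4, 2): 20 + 4 + 2 + 3 = 29
σ = (3, 2, 1, 4): 20 + 21 + 16 + 21 = 78
σ = (3, 2, 4, 1): 20 + 21 + 2 + 16 = 59
σ = (3, 4, 1, 2): 20 + 3 + 16 + 3 = 42
σ = (3, 4, 2, 1): 20 + 3 + 22 + 16 = 61
σ = (4, 1, 2, 3): 16 + 4 + 22 + 5 = 47
σ = (4, 1, 3, 2): 16 + 4 + 6 + 3 = 29
σ = (4, 2, 1, 3): 16 + 21 + 16 + 5 = 58
σ = (4, 2, 3, 1): 16 + 21 + 6 + 16 = 59
σ = (4, 3, 1, 2): 16 + 2 + 16 + 3 = 37
σ = (4, 3, 2, 1): 16 + 2 + 22 + 16 = 56
Optimal value attained by: σ = (1, 3, 4, 2).
Answer: det⊕(W) = 26; verdict: SINGULAR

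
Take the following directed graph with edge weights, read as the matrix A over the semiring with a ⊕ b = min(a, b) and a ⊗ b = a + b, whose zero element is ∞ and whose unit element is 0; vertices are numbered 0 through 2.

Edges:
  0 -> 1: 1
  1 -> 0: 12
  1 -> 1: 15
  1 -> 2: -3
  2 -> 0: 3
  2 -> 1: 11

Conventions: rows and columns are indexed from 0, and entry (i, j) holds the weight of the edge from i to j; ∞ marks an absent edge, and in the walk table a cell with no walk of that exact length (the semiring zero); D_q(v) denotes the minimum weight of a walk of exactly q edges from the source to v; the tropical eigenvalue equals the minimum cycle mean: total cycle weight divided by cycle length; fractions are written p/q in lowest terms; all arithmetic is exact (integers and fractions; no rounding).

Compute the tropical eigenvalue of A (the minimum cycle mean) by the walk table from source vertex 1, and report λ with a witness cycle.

q=0: [∞, 0, ∞]
q=1: [12, 15, -3]
q=2: [0, 8, 12]
q=3: [15, 1, 5]
Optimal cycle mean attained by: cycle 0->1->2->0, total 1 + (-3) + 3, length 3.
Answer: λ = 1/3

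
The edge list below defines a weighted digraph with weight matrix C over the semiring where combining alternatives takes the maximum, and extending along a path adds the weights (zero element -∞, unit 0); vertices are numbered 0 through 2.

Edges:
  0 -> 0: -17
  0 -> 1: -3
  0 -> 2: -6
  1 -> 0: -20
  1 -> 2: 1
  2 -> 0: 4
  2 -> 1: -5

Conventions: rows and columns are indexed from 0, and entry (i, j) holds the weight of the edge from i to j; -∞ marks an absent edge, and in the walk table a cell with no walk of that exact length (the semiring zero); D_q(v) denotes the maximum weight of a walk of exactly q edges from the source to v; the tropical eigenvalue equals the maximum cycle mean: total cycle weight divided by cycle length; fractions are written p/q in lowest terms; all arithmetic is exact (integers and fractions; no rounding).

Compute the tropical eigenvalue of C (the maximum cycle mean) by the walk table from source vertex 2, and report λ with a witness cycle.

q=0: [-∞, -∞, 0]
q=1: [4, -5, -∞]
q=2: [-13, 1, -2]
q=3: [2, -7, 2]
Optimal cycle mean attained by: cycle 0->1->2->0, total (-3) + 1 + 4, length 3.
Answer: λ = 2/3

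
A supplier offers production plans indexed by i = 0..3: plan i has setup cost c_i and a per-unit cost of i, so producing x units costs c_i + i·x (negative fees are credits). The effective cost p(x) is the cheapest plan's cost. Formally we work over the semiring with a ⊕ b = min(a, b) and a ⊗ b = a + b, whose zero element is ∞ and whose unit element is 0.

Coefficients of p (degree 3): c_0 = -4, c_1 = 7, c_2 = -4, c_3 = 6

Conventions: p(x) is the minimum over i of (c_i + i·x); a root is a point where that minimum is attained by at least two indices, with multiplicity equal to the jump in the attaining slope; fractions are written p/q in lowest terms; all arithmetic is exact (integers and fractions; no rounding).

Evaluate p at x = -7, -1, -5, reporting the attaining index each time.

p(-7) = min(-4+0·(-7)=-4, 7+1·(-7)=0, -4+2·(-7)=-18, 6+3·(-7)=-15) = -18 (attained by i=2)
p(-1) = min(-4+0·(-1)=-4, 7+1·(-1)=6, -4+2·(-1)=-6, 6+3·(-1)=3) = -6 (attained by i=2)
p(-5) = min(-4+0·(-5)=-4, 7+1·(-5)=2, -4+2·(-5)=-14, 6+3·(-5)=-9) = -14 (attained by i=2)
Answer: p(-7) = -18; p(-1) = -6; p(-5) = -14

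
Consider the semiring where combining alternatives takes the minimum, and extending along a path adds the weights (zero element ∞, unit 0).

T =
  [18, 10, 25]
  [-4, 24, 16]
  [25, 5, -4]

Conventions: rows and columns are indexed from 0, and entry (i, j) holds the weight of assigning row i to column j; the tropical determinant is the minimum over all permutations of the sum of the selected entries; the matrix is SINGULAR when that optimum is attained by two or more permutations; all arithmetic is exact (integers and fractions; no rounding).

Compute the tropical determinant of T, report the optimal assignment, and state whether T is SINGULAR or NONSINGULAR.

σ = (0, 1, 2): 18 + 24 + (-4) = 38
σ = (0, 2, 1): 18 + 16 + 5 = 39
σ = (1, 0, 2): 10 + (-4) + (-4) = 2
σ = (1, 2, 0): 10 + 16 + 25 = 51
σ = (2, 0, 1): 25 + (-4) + 5 = 26
σ = (2, 1, 0): 25 + 24 + 25 = 74
Optimal value attained by: σ = (1, 0, 2).
Answer: det⊕(T) = 2; verdict: NONSINGULAR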